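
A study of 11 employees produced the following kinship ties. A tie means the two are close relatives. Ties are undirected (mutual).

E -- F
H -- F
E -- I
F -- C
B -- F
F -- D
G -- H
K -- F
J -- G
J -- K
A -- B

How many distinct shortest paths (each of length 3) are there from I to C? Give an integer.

The shortest distance is 3, and the only length-3 path is I–E–F–C. So there is exactly 1 shortest path.

1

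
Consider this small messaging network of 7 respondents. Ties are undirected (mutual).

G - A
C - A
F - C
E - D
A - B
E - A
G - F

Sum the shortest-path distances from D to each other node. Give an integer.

16

Distances from D: A:2, B:3, C:3, E:1, F:4, G:3.
Sum = 2 + 3 + 3 + 1 + 4 + 3 = 16.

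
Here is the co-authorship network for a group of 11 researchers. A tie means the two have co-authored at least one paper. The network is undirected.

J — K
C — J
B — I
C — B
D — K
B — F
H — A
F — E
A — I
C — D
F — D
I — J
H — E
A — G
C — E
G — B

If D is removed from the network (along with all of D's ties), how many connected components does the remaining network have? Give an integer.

1

D's neighbors (C, F, and K) remain reachable from one another through other ties, so the rest of the network stays in one piece.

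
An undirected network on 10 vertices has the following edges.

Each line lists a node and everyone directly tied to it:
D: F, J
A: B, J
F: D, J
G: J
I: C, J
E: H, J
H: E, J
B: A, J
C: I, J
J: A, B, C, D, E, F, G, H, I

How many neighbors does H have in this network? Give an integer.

2

H is directly tied to E and J. That is 2 neighbors, so the degree of H is 2.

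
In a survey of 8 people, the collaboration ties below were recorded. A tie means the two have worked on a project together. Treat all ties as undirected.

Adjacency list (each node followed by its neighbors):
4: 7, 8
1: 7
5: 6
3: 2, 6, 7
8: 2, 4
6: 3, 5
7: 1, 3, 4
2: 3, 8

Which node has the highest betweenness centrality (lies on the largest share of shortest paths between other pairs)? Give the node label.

Unnormalized betweenness of each node: 1:0, 2:3, 3:12, 4:2, 5:0, 6:6, 7:9, 8:1.
3 has the largest value, 12, making it the main broker — the node through which the most shortest paths run.

3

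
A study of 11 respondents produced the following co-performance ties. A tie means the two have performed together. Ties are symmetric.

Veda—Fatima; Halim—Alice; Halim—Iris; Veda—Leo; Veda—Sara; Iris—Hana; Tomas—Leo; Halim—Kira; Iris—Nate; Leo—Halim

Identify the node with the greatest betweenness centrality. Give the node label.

Halim

Unnormalized betweenness of each node: Alice:0, Fatima:0, Halim:32, Hana:0, Iris:17, Kira:0, Leo:27, Nate:0, Sara:0, Tomas:0, Veda:17.
Halim has the largest value, 32, making it the main broker — the node through which the most shortest paths run.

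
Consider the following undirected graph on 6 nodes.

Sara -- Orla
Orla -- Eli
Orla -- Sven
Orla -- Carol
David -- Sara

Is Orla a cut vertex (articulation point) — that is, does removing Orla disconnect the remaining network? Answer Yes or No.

Yes

Removing Orla leaves {Sven} with no path to {David and Sara}, so the network splits into 4 components. Orla is a cut vertex.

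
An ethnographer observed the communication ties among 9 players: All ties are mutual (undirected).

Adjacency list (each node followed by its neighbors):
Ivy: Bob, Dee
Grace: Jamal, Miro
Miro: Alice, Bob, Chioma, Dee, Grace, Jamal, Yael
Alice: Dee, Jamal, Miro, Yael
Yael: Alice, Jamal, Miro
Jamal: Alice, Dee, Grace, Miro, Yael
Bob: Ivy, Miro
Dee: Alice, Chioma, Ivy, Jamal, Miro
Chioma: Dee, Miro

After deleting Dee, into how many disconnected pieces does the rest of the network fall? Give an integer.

1

Dee's neighbors (Alice, Chioma, Ivy, Jamal, and Miro) remain reachable from one another through other ties, so the rest of the network stays in one piece.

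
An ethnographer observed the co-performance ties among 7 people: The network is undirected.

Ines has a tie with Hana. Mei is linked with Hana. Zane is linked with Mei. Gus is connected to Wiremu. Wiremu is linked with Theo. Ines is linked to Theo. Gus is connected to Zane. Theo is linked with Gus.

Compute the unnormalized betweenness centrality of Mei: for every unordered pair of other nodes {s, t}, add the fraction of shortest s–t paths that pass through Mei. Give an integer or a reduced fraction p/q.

Pairs whose geodesics pass through Mei — Ines–Zane: 1/2; Hana–Zane: 1; Hana–Gus: 1/2.
All other pairs contribute 0.
Summing the contributions gives betweenness(Mei) = 2.

2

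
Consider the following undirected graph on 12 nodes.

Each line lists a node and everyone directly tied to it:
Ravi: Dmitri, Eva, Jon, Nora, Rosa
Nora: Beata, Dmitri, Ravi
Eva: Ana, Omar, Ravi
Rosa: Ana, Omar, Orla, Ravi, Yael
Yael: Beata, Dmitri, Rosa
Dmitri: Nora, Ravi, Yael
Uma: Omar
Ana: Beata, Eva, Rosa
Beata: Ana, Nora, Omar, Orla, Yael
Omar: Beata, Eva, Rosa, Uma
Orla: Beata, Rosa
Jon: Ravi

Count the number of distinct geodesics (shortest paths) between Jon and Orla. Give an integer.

The shortest distance is 3, and the only length-3 path is Jon–Ravi–Rosa–Orla. So there is exactly 1 shortest path.

1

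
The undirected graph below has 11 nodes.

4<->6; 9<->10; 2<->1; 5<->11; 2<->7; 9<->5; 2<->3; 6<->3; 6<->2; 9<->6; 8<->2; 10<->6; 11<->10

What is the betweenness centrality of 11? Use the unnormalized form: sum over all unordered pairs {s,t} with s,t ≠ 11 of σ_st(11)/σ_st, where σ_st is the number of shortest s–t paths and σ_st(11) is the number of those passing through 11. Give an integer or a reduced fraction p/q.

Pairs whose geodesics pass through 11 — 5–10: 1/2.
All other pairs contribute 0.
Summing the contributions gives betweenness(11) = 1/2.

1/2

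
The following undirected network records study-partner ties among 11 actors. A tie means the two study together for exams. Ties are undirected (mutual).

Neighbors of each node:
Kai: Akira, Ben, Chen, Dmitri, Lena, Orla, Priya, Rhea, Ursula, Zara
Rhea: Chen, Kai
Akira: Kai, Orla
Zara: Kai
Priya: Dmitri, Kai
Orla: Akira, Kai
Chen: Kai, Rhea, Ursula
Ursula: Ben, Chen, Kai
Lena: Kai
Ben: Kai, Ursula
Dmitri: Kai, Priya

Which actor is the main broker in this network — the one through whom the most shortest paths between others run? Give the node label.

Kai

Unnormalized betweenness of each node: Akira:0, Ben:0, Chen:1/2, Dmitri:0, Kai:39, Lena:0, Orla:0, Priya:0, Rhea:0, Ursula:1/2, Zara:0.
Kai has the largest value, 39, making it the main broker — the node through which the most shortest paths run.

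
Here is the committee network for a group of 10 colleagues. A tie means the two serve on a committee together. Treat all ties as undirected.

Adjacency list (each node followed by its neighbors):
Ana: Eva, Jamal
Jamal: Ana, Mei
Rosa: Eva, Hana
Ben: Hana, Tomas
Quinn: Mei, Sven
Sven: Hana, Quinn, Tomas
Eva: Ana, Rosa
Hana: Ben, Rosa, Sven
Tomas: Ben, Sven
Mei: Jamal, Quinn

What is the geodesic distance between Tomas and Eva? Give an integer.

One shortest route is Tomas – Sven – Hana – Rosa – Eva, which uses 4 edges, and at distance 3 from Tomas we only reach {Mei, Rosa}, which does not include Eva. So d(Tomas,Eva) = 4.

4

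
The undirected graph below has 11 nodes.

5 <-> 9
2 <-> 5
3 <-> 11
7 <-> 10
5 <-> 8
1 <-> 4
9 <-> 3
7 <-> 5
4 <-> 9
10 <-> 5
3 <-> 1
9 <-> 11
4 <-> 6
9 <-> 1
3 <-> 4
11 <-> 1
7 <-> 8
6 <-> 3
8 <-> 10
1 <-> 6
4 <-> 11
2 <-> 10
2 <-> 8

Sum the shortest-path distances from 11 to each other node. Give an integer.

Distances from 11: 1:1, 2:3, 3:1, 4:1, 5:2, 6:2, 7:3, 8:3, 9:1, 10:3.
Sum = 1 + 3 + 1 + 1 + 2 + 2 + 3 + 3 + 1 + 3 = 20.

20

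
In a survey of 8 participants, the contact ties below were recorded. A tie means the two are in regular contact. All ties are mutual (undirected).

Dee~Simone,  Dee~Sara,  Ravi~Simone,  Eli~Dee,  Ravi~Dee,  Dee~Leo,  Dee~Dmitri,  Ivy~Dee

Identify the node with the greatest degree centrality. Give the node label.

Dee

Degrees — Dee:7, Dmitri:1, Eli:1, Ivy:1, Leo:1, Ravi:2, Sara:1, Simone:2.
The maximum is 7, attained only by Dee.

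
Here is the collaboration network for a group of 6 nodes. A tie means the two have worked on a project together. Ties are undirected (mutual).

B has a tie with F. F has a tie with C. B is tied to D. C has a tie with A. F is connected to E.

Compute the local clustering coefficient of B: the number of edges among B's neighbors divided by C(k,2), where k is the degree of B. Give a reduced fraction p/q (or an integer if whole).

0

B's neighbors: D and F (k = 2).
Possible neighbor pairs: C(2,2) = 1. Edges among them: none → e = 0.
Clustering(B) = 0/1.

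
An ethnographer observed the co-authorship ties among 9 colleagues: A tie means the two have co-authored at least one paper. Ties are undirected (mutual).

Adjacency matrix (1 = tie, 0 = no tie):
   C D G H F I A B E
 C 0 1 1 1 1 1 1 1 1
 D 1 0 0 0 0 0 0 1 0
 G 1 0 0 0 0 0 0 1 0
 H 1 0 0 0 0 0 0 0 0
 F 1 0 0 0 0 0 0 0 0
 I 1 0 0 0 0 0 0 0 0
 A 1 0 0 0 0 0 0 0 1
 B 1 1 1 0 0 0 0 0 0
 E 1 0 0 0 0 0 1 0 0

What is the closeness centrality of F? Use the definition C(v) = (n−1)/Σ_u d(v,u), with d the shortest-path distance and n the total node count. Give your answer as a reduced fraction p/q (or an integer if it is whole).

8/15

Distances from F: A:2, B:2, C:1, D:2, E:2, G:2, H:2, I:2. Sum = 15.
n = 9, so closeness = 8/15.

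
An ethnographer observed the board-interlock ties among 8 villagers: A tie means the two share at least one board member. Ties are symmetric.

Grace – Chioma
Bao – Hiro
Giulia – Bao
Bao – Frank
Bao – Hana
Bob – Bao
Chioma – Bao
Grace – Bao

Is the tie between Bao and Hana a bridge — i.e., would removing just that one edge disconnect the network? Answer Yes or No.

Yes

Without the Bao–Hana edge there is no alternate route between Bao and Hana, so the network disconnects. It is a bridge.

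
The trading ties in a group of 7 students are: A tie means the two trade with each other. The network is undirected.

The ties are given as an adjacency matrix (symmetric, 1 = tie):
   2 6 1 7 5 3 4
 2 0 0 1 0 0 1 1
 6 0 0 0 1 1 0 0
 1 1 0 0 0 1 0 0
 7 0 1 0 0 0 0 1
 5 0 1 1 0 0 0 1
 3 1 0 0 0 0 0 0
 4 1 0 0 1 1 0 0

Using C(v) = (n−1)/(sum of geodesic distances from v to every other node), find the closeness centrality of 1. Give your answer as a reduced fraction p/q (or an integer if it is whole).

6/11

Distances from 1: 2:1, 3:2, 4:2, 5:1, 6:2, 7:3. Sum = 11.
n = 7, so closeness = 6/11.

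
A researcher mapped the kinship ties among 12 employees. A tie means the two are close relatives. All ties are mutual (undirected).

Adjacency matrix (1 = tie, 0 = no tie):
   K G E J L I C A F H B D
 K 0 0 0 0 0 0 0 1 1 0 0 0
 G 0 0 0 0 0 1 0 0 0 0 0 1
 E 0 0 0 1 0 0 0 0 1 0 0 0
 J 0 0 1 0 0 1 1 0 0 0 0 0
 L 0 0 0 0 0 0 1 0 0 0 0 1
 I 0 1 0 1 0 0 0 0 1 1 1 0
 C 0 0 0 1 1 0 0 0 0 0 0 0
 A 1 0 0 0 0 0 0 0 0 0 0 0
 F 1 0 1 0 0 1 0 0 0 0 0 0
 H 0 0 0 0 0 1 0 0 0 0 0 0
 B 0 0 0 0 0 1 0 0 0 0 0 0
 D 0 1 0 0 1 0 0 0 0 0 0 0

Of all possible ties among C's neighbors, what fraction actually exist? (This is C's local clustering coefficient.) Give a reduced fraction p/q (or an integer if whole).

0

C's neighbors: J and L (k = 2).
Possible neighbor pairs: C(2,2) = 1. Edges among them: none → e = 0.
Clustering(C) = 0/1.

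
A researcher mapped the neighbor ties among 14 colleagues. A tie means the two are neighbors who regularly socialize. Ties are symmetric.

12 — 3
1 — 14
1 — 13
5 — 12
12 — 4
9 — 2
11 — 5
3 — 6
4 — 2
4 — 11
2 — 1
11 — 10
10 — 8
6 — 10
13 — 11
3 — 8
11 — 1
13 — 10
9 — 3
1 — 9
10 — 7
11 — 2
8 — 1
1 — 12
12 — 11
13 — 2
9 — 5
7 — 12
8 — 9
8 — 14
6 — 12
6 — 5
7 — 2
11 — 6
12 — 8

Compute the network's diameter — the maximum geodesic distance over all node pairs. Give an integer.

3

Eccentricity of each node (its greatest distance to any other): 1:2, 2:2, 3:3, 4:3, 5:3, 6:3, 7:3, 8:2, 9:2, 10:2, 11:2, 12:2, 13:3, 14:3.
The maximum eccentricity is 3, realized for instance by the pair 5–14 via 5 – 12 – 8 – 14. So the diameter is 3.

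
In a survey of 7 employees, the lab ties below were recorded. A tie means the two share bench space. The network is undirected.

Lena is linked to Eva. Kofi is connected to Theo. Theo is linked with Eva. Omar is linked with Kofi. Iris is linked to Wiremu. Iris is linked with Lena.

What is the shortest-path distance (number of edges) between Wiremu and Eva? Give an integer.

One shortest route is Wiremu – Iris – Lena – Eva, which uses 3 edges, and at distance 2 from Wiremu we only reach {Lena}, which does not include Eva. So d(Wiremu,Eva) = 3.

3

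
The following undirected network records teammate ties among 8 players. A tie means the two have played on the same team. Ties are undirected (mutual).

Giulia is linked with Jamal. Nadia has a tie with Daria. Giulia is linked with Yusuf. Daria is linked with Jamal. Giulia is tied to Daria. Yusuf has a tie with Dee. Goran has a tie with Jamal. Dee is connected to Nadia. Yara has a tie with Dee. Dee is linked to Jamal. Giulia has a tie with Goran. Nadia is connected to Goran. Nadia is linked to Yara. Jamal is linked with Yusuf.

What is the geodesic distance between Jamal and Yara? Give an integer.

One shortest route is Jamal – Dee – Yara, which uses 2 edges, and Jamal and Yara are not directly tied, so nothing shorter exists. So d(Jamal,Yara) = 2.

2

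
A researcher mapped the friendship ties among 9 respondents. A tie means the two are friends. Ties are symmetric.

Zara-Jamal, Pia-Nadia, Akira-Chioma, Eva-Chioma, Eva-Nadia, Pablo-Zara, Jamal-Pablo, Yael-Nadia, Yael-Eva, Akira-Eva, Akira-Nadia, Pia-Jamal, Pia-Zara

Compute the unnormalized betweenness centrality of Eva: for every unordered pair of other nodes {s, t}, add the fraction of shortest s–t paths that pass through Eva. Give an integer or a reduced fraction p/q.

Pairs whose geodesics pass through Eva — Chioma–Nadia: 1/2; Chioma–Yael: 1; Chioma–Jamal: 1/2; Chioma–Pia: 1/2; Chioma–Zara: 1/2; Chioma–Pablo: 2/4; Yael–Akira: 1/2.
All other pairs contribute 0.
Summing the contributions gives betweenness(Eva) = 4.

4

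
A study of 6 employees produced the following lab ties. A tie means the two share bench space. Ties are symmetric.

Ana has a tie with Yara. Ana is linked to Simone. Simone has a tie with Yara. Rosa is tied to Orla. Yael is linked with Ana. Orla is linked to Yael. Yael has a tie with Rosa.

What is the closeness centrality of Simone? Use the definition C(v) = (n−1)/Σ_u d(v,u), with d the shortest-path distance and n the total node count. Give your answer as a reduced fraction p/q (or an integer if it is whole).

Distances from Simone: Ana:1, Orla:3, Rosa:3, Yael:2, Yara:1. Sum = 10.
n = 6, so closeness = 5/10 = 1/2.

1/2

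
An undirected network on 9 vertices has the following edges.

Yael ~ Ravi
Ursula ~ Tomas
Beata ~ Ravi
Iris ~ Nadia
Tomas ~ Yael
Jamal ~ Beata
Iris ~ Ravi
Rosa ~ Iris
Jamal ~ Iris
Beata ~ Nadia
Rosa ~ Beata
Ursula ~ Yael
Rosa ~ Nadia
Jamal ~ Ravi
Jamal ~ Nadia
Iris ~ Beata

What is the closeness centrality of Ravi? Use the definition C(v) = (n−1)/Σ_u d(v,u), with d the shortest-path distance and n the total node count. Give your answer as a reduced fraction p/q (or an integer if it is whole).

2/3

Distances from Ravi: Beata:1, Iris:1, Jamal:1, Nadia:2, Rosa:2, Tomas:2, Ursula:2, Yael:1. Sum = 12.
n = 9, so closeness = 8/12 = 2/3.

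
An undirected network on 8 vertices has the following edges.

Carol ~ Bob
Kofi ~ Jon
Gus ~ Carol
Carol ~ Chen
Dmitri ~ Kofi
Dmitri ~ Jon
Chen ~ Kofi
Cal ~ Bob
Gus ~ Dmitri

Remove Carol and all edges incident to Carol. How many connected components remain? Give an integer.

Without Carol, the remaining ties split the others into: {Chen, Dmitri, Gus, Jon, Kofi}; {Bob, Cal}.
That's 2 separate components.

2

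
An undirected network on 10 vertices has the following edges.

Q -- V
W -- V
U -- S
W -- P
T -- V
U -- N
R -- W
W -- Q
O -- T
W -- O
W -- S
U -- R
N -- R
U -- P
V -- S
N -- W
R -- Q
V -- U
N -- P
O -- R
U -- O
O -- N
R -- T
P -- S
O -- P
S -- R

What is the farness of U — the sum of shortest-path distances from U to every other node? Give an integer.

Distances from U: N:1, O:1, P:1, Q:2, R:1, S:1, T:2, V:1, W:2.
Sum = 1 + 1 + 1 + 2 + 1 + 1 + 2 + 1 + 2 = 12.

12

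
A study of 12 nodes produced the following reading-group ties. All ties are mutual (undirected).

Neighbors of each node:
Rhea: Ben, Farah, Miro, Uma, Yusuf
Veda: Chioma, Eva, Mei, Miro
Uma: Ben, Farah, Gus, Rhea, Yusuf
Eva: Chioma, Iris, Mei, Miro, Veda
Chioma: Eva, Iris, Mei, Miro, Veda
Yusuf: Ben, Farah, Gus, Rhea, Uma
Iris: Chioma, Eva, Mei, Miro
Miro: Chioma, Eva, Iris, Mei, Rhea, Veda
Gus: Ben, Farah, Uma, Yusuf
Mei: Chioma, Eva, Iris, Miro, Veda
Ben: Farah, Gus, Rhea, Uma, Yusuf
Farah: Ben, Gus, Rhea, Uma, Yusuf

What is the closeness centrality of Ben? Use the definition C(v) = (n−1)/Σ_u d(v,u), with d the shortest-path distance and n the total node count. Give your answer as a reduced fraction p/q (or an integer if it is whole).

1/2

Distances from Ben: Chioma:3, Eva:3, Farah:1, Gus:1, Iris:3, Mei:3, Miro:2, Rhea:1, Uma:1, Veda:3, Yusuf:1. Sum = 22.
n = 12, so closeness = 11/22 = 1/2.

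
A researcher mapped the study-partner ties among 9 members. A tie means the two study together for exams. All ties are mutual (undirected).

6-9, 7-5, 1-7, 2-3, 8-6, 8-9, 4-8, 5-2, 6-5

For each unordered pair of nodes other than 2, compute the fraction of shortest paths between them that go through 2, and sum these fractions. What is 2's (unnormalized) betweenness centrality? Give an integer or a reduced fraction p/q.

Pairs whose geodesics pass through 2 — 1–3: 1; 7–3: 1; 3–9: 1; 3–6: 1; 3–5: 1; 3–8: 1; 3–4: 1.
All other pairs contribute 0.
Summing the contributions gives betweenness(2) = 7.

7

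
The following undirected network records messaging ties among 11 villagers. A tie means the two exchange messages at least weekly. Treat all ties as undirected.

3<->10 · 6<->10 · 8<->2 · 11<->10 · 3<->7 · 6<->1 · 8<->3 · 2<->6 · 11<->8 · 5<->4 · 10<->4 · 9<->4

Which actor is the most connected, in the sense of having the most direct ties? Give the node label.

10

Degrees — 1:1, 2:2, 3:3, 4:3, 5:1, 6:3, 7:1, 8:3, 9:1, 10:4, 11:2.
The maximum is 4, attained only by 10.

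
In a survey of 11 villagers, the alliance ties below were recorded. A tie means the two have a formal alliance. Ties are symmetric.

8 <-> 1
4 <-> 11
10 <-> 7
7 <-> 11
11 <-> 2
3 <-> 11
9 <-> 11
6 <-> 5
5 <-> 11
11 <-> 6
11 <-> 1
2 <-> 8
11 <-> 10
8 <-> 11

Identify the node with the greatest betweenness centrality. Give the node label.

11

Unnormalized betweenness of each node: 1:0, 2:0, 3:0, 4:0, 5:0, 6:0, 7:0, 8:1/2, 9:0, 10:0, 11:81/2.
11 has the largest value, 81/2, making it the main broker — the node through which the most shortest paths run.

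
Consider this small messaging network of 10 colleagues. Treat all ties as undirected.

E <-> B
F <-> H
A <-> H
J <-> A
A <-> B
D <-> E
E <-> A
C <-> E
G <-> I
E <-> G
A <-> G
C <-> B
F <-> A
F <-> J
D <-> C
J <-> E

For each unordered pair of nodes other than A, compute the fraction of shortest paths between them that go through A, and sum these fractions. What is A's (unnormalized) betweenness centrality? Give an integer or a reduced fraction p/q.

41/3

Pairs whose geodesics pass through A — H–E: 1; H–I: 1; H–G: 1; H–B: 1; H–D: 1; H–C: 2/2; H–J: 1/2; E–F: 1/2; I–B: 1/2; I–J: 1/2; I–F: 1; G–B: 1/2; G–J: 1/2; G–F: 1 … (+4 more pairs).
All other pairs contribute 0.
Summing the contributions gives betweenness(A) = 41/3.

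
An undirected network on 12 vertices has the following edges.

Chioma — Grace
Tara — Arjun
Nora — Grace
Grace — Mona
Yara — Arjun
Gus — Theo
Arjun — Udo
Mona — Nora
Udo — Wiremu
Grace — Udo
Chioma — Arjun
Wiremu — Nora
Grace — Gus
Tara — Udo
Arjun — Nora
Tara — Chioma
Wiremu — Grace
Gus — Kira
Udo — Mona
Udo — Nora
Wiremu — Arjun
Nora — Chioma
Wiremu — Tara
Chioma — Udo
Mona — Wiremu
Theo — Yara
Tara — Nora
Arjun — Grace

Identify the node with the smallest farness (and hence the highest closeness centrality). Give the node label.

Grace

Farness (sum of distances to all others) for each node — Arjun:16, Chioma:19, Grace:15, Gus:20, Kira:30, Mona:21, Nora:17, Tara:21, Theo:26, Udo:17, Wiremu:18, Yara:22.
The smallest farness is 15, for Grace, so Grace has the highest closeness.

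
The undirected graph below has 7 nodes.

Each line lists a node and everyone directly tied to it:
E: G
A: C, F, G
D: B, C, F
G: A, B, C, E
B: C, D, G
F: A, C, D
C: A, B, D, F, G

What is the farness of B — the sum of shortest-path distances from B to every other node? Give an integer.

9

Distances from B: A:2, C:1, D:1, E:2, F:2, G:1.
Sum = 2 + 1 + 1 + 2 + 2 + 1 = 9.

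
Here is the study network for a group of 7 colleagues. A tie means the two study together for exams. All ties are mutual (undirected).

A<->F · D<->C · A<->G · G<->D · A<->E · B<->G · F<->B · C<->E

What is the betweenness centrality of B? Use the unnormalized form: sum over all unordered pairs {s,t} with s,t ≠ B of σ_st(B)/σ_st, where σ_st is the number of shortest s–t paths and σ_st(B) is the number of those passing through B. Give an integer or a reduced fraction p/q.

1

Pairs whose geodesics pass through B — F–D: 1/2; F–G: 1/2.
All other pairs contribute 0.
Summing the contributions gives betweenness(B) = 1.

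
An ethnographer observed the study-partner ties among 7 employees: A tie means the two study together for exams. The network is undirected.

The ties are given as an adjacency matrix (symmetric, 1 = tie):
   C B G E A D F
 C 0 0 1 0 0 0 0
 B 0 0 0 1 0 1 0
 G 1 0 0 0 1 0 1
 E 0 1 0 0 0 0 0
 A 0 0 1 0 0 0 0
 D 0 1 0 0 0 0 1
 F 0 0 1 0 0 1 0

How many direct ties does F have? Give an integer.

F is directly tied to D and G. That is 2 neighbors, so the degree of F is 2.

2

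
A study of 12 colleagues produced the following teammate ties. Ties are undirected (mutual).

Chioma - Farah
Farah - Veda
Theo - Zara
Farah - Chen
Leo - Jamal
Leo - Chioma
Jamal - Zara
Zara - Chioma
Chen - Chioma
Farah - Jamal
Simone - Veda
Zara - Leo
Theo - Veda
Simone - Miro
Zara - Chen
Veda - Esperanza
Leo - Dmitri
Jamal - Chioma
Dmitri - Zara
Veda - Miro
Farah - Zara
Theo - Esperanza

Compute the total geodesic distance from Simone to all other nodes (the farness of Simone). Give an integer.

Distances from Simone: Chen:3, Chioma:3, Dmitri:4, Esperanza:2, Farah:2, Jamal:3, Leo:4, Miro:1, Theo:2, Veda:1, Zara:3.
Sum = 3 + 3 + 4 + 2 + 2 + 3 + 4 + 1 + 2 + 1 + 3 = 28.

28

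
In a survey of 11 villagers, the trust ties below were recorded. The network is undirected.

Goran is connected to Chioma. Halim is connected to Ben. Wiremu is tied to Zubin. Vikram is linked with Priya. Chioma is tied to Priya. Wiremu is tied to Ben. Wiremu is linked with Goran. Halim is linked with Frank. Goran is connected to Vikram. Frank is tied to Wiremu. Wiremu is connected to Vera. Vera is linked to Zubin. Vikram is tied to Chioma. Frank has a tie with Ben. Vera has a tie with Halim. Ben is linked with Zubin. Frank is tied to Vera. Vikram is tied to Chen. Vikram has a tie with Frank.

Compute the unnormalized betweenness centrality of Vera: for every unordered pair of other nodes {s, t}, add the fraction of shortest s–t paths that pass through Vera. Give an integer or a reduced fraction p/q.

127/60

Pairs whose geodesics pass through Vera — Priya–Zubin: 1/5; Goran–Halim: 1/4; Chen–Zubin: 1/4; Vikram–Zubin: 1/4; Frank–Zubin: 1/3; Halim–Wiremu: 1/3; Halim–Zubin: 1/2.
All other pairs contribute 0.
Summing the contributions gives betweenness(Vera) = 127/60.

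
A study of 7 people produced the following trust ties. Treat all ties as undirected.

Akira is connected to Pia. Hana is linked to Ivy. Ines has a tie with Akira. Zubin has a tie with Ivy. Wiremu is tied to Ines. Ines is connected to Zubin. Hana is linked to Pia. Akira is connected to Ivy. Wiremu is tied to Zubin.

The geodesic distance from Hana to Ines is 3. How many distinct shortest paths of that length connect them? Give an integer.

The shortest distance is 3. The length-3 paths are: Hana–Pia–Akira–Ines; Hana–Ivy–Akira–Ines; Hana–Ivy–Zubin–Ines.
That gives 3 distinct shortest paths.

3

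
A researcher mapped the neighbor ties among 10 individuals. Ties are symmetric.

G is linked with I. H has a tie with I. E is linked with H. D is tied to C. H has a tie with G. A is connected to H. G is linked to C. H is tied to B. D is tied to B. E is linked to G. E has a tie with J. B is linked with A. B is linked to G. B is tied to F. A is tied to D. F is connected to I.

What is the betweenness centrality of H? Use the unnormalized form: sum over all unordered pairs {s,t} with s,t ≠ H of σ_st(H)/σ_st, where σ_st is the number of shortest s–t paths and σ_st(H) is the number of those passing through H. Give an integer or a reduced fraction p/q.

Pairs whose geodesics pass through H — B–E: 1/2; B–J: 1/2; B–I: 1/3; E–A: 1; E–F: 2/4; E–D: 2/4; E–I: 1/2; G–A: 1/2; A–J: 1; A–I: 1; J–F: 2/4; J–D: 2/4; J–I: 1/2; D–I: 2/5.
All other pairs contribute 0.
Summing the contributions gives betweenness(H) = 247/30.

247/30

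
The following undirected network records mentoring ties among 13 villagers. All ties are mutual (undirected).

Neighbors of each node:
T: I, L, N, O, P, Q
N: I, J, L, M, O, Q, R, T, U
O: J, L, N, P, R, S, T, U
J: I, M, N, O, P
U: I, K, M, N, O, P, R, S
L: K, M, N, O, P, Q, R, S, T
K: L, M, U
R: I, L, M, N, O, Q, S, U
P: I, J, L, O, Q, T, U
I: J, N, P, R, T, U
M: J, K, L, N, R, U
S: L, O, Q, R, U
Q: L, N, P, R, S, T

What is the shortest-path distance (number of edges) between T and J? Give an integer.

One shortest route is T – I – J, which uses 2 edges, and T and J are not directly tied, so nothing shorter exists. So d(T,J) = 2.

2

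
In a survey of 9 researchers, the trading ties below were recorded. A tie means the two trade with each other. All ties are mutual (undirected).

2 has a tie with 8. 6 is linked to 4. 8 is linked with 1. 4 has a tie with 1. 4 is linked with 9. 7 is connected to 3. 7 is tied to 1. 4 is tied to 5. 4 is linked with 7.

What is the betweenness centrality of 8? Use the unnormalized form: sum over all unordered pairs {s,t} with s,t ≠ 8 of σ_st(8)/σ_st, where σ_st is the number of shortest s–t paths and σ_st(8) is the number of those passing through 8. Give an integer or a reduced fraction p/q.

7

Pairs whose geodesics pass through 8 — 1–2: 1; 9–2: 1; 6–2: 1; 3–2: 1; 5–2: 1; 7–2: 1; 4–2: 1.
All other pairs contribute 0.
Summing the contributions gives betweenness(8) = 7.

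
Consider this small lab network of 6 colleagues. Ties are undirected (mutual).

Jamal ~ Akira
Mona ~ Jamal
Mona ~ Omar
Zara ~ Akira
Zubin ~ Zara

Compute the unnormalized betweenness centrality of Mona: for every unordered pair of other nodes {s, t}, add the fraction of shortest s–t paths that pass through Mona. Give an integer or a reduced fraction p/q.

Pairs whose geodesics pass through Mona — Akira–Omar: 1; Omar–Jamal: 1; Omar–Zara: 1; Omar–Zubin: 1.
All other pairs contribute 0.
Summing the contributions gives betweenness(Mona) = 4.

4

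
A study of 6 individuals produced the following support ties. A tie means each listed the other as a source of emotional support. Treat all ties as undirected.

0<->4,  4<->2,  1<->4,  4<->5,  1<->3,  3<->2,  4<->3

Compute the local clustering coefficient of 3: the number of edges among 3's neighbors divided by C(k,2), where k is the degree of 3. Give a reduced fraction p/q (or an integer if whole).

2/3

3's neighbors: 1, 2, and 4 (k = 3).
Possible neighbor pairs: C(3,2) = 3. Edges among them: 1–4, 2–4 → e = 2.
Clustering(3) = 2/3.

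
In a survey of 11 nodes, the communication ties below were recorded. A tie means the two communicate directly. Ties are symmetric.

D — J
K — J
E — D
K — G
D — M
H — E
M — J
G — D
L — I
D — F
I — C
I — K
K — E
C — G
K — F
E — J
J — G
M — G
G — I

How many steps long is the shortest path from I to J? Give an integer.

One shortest route is I – G – J, which uses 2 edges, and I and J are not directly tied, so nothing shorter exists. So d(I,J) = 2.

2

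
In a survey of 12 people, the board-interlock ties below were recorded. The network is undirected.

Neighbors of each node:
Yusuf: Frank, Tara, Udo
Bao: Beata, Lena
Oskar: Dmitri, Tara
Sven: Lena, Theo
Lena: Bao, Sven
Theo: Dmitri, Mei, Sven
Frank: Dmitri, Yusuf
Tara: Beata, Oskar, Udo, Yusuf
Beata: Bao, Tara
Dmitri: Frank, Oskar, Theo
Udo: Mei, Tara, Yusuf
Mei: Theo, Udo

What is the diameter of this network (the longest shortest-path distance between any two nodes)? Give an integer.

Eccentricity of each node (its greatest distance to any other): Bao:4, Beata:4, Dmitri:4, Frank:4, Lena:4, Mei:4, Oskar:4, Sven:4, Tara:4, Theo:4, Udo:4, Yusuf:4.
The maximum eccentricity is 4, realized for instance by the pair Lena–Udo via Lena – Bao – Beata – Tara – Udo. So the diameter is 4.

4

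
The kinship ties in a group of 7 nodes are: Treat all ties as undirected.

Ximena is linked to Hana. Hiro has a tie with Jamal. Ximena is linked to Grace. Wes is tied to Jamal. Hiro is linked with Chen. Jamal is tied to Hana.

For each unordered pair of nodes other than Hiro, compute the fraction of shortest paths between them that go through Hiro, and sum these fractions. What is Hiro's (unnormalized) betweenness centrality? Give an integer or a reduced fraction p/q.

Pairs whose geodesics pass through Hiro — Grace–Chen: 1; Wes–Chen: 1; Ximena–Chen: 1; Hana–Chen: 1; Chen–Jamal: 1.
All other pairs contribute 0.
Summing the contributions gives betweenness(Hiro) = 5.

5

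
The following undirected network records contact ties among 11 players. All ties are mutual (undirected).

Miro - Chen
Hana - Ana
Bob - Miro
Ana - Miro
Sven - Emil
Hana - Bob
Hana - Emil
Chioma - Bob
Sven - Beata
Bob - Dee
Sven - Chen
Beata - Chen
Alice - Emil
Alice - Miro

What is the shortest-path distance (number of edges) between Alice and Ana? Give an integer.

One shortest route is Alice – Miro – Ana, which uses 2 edges, and Alice and Ana are not directly tied, so nothing shorter exists. So d(Alice,Ana) = 2.

2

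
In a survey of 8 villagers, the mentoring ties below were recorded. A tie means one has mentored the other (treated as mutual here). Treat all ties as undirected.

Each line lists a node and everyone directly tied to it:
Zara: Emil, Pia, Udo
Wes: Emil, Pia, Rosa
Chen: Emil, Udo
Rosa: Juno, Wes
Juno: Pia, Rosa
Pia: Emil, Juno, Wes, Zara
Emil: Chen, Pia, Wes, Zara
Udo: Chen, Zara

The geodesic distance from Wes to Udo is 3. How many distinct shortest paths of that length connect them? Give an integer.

3

The shortest distance is 3. The length-3 paths are: Wes–Pia–Zara–Udo; Wes–Emil–Zara–Udo; Wes–Emil–Chen–Udo.
That gives 3 distinct shortest paths.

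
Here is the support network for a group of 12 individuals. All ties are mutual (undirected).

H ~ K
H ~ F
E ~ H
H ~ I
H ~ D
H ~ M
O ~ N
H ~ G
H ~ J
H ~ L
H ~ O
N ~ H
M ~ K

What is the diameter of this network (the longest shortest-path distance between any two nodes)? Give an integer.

2

Eccentricity of each node (its greatest distance to any other): D:2, E:2, F:2, G:2, H:1, I:2, J:2, K:2, L:2, M:2, N:2, O:2.
The maximum eccentricity is 2, realized for instance by the pair F–E via F – H – E. So the diameter is 2.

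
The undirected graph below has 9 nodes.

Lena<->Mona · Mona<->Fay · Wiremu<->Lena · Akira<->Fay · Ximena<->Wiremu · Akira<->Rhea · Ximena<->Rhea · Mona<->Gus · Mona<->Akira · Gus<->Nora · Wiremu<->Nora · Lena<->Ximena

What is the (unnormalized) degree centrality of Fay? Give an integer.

2

Fay is directly tied to Akira and Mona. That is 2 neighbors, so the degree of Fay is 2.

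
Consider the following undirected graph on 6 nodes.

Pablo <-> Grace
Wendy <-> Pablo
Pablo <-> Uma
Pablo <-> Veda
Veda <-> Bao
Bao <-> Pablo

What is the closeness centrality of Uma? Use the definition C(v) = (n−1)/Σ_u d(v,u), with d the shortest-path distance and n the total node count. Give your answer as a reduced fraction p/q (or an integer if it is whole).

5/9

Distances from Uma: Bao:2, Grace:2, Pablo:1, Veda:2, Wendy:2. Sum = 9.
n = 6, so closeness = 5/9.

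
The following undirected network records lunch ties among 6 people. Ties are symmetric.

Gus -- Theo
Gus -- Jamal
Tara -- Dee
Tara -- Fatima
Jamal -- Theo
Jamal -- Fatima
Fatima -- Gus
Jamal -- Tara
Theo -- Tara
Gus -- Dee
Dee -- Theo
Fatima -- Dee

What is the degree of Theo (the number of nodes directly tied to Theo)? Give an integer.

Theo is directly tied to Dee, Gus, Jamal, and Tara. That is 4 neighbors, so the degree of Theo is 4.

4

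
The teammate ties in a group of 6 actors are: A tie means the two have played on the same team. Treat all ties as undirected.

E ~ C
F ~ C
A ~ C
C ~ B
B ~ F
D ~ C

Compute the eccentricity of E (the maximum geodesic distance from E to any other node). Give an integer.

Distances from E: A:2, B:2, C:1, D:2, F:2.
The largest is 2 (to A, D, F, and B), so the eccentricity of E is 2.

2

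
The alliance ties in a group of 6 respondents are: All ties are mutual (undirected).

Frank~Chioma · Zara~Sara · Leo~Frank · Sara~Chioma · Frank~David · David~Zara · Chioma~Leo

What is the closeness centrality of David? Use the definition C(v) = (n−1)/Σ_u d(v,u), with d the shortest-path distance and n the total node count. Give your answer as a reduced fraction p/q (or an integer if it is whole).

Distances from David: Chioma:2, Frank:1, Leo:2, Sara:2, Zara:1. Sum = 8.
n = 6, so closeness = 5/8.

5/8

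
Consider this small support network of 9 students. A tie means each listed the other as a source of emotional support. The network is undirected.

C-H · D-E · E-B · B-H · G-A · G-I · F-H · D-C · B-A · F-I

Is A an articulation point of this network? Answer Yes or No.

No

Even without A, every remaining node can still reach every other (the residual graph is connected), so A is not a cut vertex.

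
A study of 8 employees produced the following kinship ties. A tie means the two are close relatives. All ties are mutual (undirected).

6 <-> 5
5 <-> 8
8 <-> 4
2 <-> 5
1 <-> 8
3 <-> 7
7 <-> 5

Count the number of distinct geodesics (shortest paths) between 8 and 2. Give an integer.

1

The shortest distance is 2, and the only length-2 path is 8–5–2. So there is exactly 1 shortest path.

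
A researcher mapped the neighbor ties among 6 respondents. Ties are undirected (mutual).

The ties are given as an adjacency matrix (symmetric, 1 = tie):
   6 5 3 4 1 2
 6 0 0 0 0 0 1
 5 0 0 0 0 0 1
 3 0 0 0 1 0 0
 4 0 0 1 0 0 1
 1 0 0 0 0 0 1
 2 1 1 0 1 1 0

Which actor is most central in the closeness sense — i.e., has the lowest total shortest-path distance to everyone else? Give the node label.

Farness (sum of distances to all others) for each node — 1:10, 2:6, 3:12, 4:8, 5:10, 6:10.
The smallest farness is 6, for 2, so 2 has the highest closeness.

2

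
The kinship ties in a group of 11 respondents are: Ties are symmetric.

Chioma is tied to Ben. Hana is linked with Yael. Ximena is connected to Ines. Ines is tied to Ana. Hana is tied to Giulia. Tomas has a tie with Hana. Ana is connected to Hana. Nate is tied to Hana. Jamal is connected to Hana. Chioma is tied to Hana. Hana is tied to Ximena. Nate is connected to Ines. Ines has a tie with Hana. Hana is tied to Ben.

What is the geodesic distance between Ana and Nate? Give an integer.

2

One shortest route is Ana – Hana – Nate, which uses 2 edges, and Ana and Nate are not directly tied, so nothing shorter exists. So d(Ana,Nate) = 2.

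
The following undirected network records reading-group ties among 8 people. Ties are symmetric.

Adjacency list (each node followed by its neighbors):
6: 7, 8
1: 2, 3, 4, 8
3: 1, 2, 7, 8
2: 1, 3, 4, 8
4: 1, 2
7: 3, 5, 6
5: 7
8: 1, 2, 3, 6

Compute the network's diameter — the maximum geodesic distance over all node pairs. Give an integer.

4

Eccentricity of each node (its greatest distance to any other): 1:3, 2:3, 3:2, 4:4, 5:4, 6:3, 7:3, 8:3.
The maximum eccentricity is 4, realized for instance by the pair 5–4 via 5 – 7 – 3 – 1 – 4. So the diameter is 4.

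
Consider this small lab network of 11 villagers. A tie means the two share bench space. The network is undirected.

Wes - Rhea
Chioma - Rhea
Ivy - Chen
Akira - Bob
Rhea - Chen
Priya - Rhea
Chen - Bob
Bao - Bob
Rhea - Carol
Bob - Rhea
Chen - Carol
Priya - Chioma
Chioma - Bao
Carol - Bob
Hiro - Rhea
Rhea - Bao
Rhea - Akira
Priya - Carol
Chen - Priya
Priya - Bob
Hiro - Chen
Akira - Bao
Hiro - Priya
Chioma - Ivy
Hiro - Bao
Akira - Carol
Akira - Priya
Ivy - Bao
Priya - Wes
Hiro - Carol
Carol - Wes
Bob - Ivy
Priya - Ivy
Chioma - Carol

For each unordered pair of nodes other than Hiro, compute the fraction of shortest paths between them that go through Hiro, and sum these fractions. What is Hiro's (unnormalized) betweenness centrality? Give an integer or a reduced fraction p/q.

Pairs whose geodesics pass through Hiro — Chen–Bao: 1/4; Priya–Bao: 1/6; Bao–Carol: 1/5.
All other pairs contribute 0.
Summing the contributions gives betweenness(Hiro) = 37/60.

37/60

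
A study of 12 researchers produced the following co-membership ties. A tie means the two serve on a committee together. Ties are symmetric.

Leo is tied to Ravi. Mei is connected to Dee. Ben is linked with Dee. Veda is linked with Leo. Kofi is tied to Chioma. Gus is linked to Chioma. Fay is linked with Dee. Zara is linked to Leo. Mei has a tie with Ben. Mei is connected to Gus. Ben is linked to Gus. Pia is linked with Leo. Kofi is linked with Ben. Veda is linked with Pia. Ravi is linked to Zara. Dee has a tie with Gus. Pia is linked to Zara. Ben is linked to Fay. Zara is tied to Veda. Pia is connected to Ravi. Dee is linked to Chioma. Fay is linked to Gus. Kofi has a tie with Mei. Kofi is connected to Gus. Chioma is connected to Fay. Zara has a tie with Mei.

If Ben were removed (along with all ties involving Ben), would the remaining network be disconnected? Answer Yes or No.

Even without Ben, every remaining node can still reach every other (the residual graph is connected), so Ben is not a cut vertex.

No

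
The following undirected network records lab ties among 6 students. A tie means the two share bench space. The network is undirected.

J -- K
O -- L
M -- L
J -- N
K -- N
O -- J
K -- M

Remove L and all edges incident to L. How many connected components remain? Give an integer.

1

L's neighbors (M and O) remain reachable from one another through other ties, so the rest of the network stays in one piece.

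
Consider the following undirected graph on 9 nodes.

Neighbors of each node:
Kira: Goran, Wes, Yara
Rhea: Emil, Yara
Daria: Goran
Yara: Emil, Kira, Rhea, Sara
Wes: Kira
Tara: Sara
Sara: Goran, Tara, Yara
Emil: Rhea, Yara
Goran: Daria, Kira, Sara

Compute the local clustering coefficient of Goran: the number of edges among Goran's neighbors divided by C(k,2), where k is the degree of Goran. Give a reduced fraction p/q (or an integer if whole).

Goran's neighbors: Daria, Kira, and Sara (k = 3).
Possible neighbor pairs: C(3,2) = 3. Edges among them: none → e = 0.
Clustering(Goran) = 0/3 = 0.

0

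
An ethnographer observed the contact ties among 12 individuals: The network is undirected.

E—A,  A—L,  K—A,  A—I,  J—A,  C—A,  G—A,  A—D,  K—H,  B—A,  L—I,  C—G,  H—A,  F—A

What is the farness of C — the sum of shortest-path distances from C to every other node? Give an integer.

Distances from C: A:1, B:2, D:2, E:2, F:2, G:1, H:2, I:2, J:2, K:2, L:2.
Sum = 1 + 2 + 2 + 2 + 2 + 1 + 2 + 2 + 2 + 2 + 2 = 20.

20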